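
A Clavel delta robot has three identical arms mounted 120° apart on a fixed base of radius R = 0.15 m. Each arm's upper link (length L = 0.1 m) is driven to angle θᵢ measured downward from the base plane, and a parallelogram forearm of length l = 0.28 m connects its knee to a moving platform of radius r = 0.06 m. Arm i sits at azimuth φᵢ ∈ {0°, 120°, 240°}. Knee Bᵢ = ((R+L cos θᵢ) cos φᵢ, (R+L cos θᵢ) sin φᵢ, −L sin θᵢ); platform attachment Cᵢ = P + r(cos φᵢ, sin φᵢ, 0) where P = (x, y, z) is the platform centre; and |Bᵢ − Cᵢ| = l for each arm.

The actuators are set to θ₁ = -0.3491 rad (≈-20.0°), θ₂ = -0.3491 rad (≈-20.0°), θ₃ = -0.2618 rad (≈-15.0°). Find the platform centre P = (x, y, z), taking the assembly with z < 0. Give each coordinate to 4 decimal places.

(0.0022, 0.0039, -0.1788)

φ1=0.0°: virtual centre (0.1840, 0.0000, 0.0342), radius l
centre 2 = (0.1840·cos120.0°, 0.1840·sin120.0°, 0.0342) = (-0.0920, 0.1593, 0.0342)
centre 3 = (0.1866·cos240.0°, 0.1866·sin240.0°, 0.0259) = (-0.0933, -0.1616, 0.0259)
subtract pairs → two planes through P
[-0.5519 0.3186 0.0000]·P = 0.0000;  [-0.5545 -0.3232 -0.0166]·P = 0.0005
Cramer: x(z) = -0.0004-0.0149z;  y(z) = -0.0007-0.0259z
into |P−centre ₁|² = l²: 1.0009z² + -0.0629z + -0.0432 = 0;  Δ = 0.1770;  z = -0.1788 or 0.2416 → z<0 root = -0.1788
x = 0.0022, y = 0.0039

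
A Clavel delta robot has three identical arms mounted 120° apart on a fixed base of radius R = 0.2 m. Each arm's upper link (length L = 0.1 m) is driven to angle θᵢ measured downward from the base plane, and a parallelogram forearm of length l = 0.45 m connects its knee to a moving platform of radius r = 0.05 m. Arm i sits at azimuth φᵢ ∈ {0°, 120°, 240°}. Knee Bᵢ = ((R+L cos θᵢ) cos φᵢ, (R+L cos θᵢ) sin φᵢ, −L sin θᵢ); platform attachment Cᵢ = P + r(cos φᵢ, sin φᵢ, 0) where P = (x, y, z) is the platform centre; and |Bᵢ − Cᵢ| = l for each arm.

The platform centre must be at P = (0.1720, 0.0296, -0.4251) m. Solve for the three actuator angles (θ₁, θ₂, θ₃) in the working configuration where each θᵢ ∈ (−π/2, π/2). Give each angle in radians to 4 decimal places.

θ₁ = -0.1745, θ₂ = 1.1346, θ₃ = 1.3965

rotate P by −φ1: (0.1720, 0.0296, -0.4251)
  A cos θ + B sin θ = C:  -0.0220·cos θ + -0.4251·sin θ = 0.0521
  √(A²+B²)=0.4257;  θ1 = -1.6225+1.4480 ≈ -0.1745
φ2=120.0° → target in arm frame (-0.0604, -0.1638)
  A=0.2104, B=-0.4251, C=(l²−L²−A²−y'²−z²)/(2L)=-0.2964
  √(A²+B²)=0.4743;  θ2 = -1.1113+2.2458 ≈ 1.1346
φ3=240.0° → target in arm frame (-0.1116, 0.1342)
  e−x'=0.2616;  (l²−L²−(e−x')²−y'²−z²)/2L = -0.3733
  γ=atan2(-0.4251,0.2616)=-1.0191;  ψ=arccos(-0.7479)=2.4156;  θ3=γ+ψ≈1.3965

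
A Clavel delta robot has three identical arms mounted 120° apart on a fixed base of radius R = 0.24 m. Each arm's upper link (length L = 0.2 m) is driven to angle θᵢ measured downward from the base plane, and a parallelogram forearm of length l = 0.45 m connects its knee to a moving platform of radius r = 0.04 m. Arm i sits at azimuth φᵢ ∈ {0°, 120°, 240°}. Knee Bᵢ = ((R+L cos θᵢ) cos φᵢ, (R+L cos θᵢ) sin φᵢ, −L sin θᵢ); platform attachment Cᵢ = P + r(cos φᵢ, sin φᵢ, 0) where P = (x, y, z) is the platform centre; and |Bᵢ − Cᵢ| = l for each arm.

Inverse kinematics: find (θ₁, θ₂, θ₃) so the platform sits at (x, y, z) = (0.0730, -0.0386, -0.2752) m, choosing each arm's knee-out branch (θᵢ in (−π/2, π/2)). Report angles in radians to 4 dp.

θ₁ = -0.1746, θ₂ = 0.6980, θ₃ = 0.3488

arm 1 (φ=0.0°): x'=0.0730, y'=-0.0386
  A cos θ + B sin θ = C:  0.1270·cos θ + -0.2752·sin θ = 0.1729
  γ=atan2(-0.2752,0.1270)=-1.1384;  ψ=arccos(0.5703)=0.9639;  θ1=γ+ψ≈-0.1746
arm 2 (φ=120.0°): x'=-0.0699, y'=-0.0439
  A=0.2699, B=-0.2752, C=(l²−L²−A²−y'²−z²)/(2L)=0.0299
  γ=atan2(-0.2752,0.2699)=-0.7951;  ψ=arccos(0.0777)=1.4931;  θ2=γ+ψ≈0.6980
φ3=240.0° → target in arm frame (-0.0031, 0.0825)
  A cos θ + B sin θ = C:  0.2031·cos θ + -0.2752·sin θ = 0.0968
  √(A²+B²)=0.3420;  θ3 = -0.9351+1.2839 ≈ 0.3488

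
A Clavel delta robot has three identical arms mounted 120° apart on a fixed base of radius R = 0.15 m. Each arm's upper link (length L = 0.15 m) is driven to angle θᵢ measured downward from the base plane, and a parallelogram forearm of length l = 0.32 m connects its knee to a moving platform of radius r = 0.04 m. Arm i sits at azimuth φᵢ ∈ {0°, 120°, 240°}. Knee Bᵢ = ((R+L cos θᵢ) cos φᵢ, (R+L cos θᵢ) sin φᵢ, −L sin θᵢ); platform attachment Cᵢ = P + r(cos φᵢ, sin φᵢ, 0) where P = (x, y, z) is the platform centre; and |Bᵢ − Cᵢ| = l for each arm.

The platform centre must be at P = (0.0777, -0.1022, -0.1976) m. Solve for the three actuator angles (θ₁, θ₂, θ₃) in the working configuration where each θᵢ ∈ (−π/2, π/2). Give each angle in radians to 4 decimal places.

θ₁ = -0.3488, θ₂ = 1.0473, θ₃ = -0.0872

φ1=0.0° → target in arm frame (0.0777, -0.1022)
  A=0.0323, B=-0.1976, C=(l²−L²−A²−y'²−z²)/(2L)=0.0979
  γ=atan2(-0.1976,0.0323)=-1.4088;  ψ=arccos(0.4889)=1.0600;  θ1=γ+ψ≈-0.3488
φ2=120.0° → target in arm frame (-0.1274, -0.0162)
  e−x'=0.2374;  (l²−L²−(e−x')²−y'²−z²)/2L = -0.0525
  θ2 = atan2(B,A) + arccos(C/0.3088) = 1.0473
φ3=240.0° → target in arm frame (0.0497, 0.1184)
  A cos θ + B sin θ = C:  0.0603·cos θ + -0.1976·sin θ = 0.0773
  √(A²+B²)=0.2066;  θ3 = -1.2744+1.1872 ≈ -0.0872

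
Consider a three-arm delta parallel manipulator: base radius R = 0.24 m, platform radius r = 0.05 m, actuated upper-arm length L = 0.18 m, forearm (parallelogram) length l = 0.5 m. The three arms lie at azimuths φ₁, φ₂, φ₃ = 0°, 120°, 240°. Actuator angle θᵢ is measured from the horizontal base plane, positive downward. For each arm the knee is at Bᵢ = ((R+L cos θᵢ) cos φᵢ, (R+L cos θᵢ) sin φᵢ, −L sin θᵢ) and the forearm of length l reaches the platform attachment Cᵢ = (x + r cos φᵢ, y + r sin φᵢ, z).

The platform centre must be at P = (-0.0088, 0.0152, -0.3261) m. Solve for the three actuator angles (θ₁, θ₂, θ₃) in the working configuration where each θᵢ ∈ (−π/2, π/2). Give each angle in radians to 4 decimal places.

θ₁ = 0.0005, θ₂ = -0.1746, θ₃ = 0.0003

rotate P by −φ1: (-0.0088, 0.0152, -0.3261)
  A cos θ + B sin θ = C:  0.1988·cos θ + -0.3261·sin θ = 0.1986
  √(A²+B²)=0.3819;  θ1 = -1.0233+1.0239 ≈ 0.0005
φ2=120.0° → target in arm frame (0.0176, 0.0000)
  A cos θ + B sin θ = C:  0.1724·cos θ + -0.3261·sin θ = 0.2265
  √(A²+B²)=0.3689;  θ2 = -1.0844+0.9098 ≈ -0.1746
φ3=240.0° → target in arm frame (-0.0088, -0.0152)
  e−x'=0.1988;  (l²−L²−(e−x')²−y'²−z²)/2L = 0.1987
  γ=atan2(-0.3261,0.1988)=-1.0234;  ψ=arccos(0.5202)=1.0237;  θ3=γ+ψ≈0.0003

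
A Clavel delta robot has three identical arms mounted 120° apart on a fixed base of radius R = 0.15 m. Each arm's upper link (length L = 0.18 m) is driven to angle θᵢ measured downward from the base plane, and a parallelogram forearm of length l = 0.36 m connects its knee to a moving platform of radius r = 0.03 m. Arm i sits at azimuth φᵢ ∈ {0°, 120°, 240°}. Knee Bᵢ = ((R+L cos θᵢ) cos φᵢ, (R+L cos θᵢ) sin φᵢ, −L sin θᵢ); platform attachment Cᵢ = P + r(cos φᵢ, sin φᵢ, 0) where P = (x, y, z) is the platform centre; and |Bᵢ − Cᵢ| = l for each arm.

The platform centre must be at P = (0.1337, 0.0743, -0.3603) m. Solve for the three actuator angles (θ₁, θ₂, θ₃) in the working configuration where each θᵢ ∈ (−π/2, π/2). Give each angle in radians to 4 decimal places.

θ₁ = 0.2617, θ₂ = 0.8727, θ₃ = 1.3091

arm 1 (φ=0.0°): x'=0.1337, y'=0.0743
  A cos θ + B sin θ = C:  -0.0137·cos θ + -0.3603·sin θ = -0.1065
  θ1 = atan2(B,A) + arccos(C/0.3606) = 0.2617
φ2=120.0° → target in arm frame (-0.0025, -0.1529)
  A=0.1225, B=-0.3603, C=(l²−L²−A²−y'²−z²)/(2L)=-0.1973
  γ=atan2(-0.3603,0.1225)=-1.2431;  ψ=arccos(-0.5183)=2.1157;  θ2=γ+ψ≈0.8727
φ3=240.0° → target in arm frame (-0.1312, 0.0786)
  A cos θ + B sin θ = C:  0.2512·cos θ + -0.3603·sin θ = -0.2831
  θ3 = atan2(B,A) + arccos(C/0.4392) = 1.3091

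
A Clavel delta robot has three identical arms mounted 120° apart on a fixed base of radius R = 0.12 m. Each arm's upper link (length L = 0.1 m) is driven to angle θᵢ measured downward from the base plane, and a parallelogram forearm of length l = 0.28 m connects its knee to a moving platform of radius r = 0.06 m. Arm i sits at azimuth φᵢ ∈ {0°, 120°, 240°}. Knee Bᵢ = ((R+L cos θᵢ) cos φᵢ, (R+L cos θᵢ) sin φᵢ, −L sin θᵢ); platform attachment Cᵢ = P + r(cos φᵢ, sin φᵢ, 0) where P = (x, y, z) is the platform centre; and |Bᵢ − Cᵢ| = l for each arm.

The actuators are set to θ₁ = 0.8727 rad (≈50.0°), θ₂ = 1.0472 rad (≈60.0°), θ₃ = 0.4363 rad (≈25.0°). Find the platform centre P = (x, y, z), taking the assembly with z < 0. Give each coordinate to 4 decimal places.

(-0.0153, -0.0701, -0.3090)

arm 1 at φ=0.0°: e+L cos θ1 = 0.1243;  S1 = (0.1243, 0.0000, -0.0766)
arm 2 at φ=120.0°: e+L cos θ2 = 0.1100;  S2 = (-0.0550, 0.0953, -0.0866)
φ3=240.0°: virtual centre (-0.0753, -0.1305, -0.0423), radius l
subtract pairs → two planes through P
[-0.3586 0.1905 -0.0200]·P = -0.0017;  [-0.3992 -0.2609 0.0687]·P = 0.0032
det = 0.1696;  x = -0.0009+0.0464z,  y = -0.0107+0.1923z
into |P−S₁|² = l²: 1.0391z² + 0.1375z + -0.0567 = 0;  Δ = 0.2548;  z = -0.3090 or 0.1767 → z<0 root = -0.3090
x = -0.0153, y = -0.0701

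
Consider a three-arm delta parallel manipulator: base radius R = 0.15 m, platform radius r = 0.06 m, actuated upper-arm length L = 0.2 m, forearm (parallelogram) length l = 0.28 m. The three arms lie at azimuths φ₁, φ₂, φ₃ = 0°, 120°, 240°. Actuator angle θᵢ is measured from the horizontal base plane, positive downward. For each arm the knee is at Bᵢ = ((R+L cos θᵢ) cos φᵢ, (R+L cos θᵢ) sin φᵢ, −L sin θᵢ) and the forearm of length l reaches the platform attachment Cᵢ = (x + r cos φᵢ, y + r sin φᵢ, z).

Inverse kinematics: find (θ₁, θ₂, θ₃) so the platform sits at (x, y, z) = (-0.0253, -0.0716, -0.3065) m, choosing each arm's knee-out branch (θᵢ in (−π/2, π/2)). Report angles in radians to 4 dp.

θ₁ = 0.9598, θ₂ = 1.0471, θ₃ = 0.5235

rotate P by −φ1: (-0.0253, -0.0716, -0.3065)
  A=0.1153, B=-0.3065, C=(l²−L²−A²−y'²−z²)/(2L)=-0.1849
  √(A²+B²)=0.3275;  θ1 = -1.2110+2.1708 ≈ 0.9598
φ2=120.0° → target in arm frame (-0.0494, 0.0577)
  e−x'=0.1394;  (l²−L²−(e−x')²−y'²−z²)/2L = -0.1957
  θ2 = atan2(B,A) + arccos(C/0.3367) = 1.0471
rotate P by −φ3: (0.0747, 0.0139, -0.3065)
  e−x'=0.0153;  (l²−L²−(e−x')²−y'²−z²)/2L = -0.1399
  θ3 = atan2(B,A) + arccos(C/0.3069) = 0.5235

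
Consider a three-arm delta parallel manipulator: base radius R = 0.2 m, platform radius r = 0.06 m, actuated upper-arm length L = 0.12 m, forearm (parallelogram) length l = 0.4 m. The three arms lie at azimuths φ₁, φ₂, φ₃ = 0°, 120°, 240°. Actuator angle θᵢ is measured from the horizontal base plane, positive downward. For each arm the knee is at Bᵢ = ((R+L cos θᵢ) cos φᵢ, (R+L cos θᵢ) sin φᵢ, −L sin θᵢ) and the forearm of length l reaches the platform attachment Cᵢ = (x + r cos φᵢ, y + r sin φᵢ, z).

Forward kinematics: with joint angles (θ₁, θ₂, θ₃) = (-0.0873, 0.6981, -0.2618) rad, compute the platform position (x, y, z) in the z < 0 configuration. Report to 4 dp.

O1 = (0.2595·cos0.0°, 0.2595·sin0.0°, 0.0105) = (0.2595, 0.0000, 0.0105)
arm 2 at φ=120.0°: e+L cos θ2 = 0.2319;  O2 = (-0.1160, 0.2009, -0.0771)
φ3=240.0°: virtual centre (-0.1280, -0.2216, 0.0311), radius l
|O₂|²−|O₁|² = -0.0077;  |O₃|²−|O₁|² = -0.0010
linear system: -0.7510x+0.4017y = -0.0077−-0.1752z; -0.7750x+-0.4433y = -0.0010−0.0412z
Cramer: x(z) = 0.0060-0.0949z;  y(z) = -0.0081+0.2588z
into |P−O₁|² = l²: 1.0760z² + 0.0230z + -0.0955 = 0;  Δ = 0.4116;  z = -0.3088 or 0.2875 → z<0 root = -0.3088
x = 0.0352, y = -0.0880

(0.0352, -0.0880, -0.3088)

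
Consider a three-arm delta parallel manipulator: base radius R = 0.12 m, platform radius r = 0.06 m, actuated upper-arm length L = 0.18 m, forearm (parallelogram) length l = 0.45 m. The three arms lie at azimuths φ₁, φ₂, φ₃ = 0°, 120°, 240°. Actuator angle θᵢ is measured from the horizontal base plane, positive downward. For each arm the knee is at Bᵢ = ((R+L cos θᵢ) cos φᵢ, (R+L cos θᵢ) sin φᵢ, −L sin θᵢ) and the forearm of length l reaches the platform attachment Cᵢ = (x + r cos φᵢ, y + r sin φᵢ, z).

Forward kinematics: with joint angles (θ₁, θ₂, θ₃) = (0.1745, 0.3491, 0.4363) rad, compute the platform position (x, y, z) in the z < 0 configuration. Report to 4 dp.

(0.0492, 0.0176, -0.4397)

centre 1 = (0.2373·cos0.0°, 0.2373·sin0.0°, -0.0313) = (0.2373, 0.0000, -0.0313)
centre 2 = (0.2291·cos120.0°, 0.2291·sin120.0°, -0.0616) = (-0.1146, 0.1984, -0.0616)
arm 3 at φ=240.0°: ρ3 = 0.2231;  centre 3 = (-0.1116, -0.1932, -0.0761)
subtract pairs → two planes through P
[-0.7037 0.3969 -0.0606]·P = -0.0010;  [-0.6977 -0.3865 -0.0896]·P = -0.0017
det = 0.5489;  x = 0.0019+-0.1075z,  y = 0.0009+-0.0378z
into |P−centre ₁|² = l²: 1.0130z² + 0.1130z + -0.1461 = 0;  Δ = 0.6049;  z = -0.4397 or 0.3281 → z<0 root = -0.4397
x = 0.0492, y = 0.0176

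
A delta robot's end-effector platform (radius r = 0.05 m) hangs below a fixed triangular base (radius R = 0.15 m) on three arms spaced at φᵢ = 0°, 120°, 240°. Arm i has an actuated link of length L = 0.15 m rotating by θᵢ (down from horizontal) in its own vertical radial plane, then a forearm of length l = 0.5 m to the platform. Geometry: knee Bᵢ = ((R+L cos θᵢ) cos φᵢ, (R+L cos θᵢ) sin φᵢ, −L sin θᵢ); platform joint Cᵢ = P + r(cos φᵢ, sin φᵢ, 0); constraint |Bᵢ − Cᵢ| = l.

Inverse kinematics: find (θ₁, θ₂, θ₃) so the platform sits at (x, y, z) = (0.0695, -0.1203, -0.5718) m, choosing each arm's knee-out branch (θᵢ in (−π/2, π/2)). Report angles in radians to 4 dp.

rotate P by −φ1: (0.0695, -0.1203, -0.5718)
  e−x'=0.0305;  (l²−L²−(e−x')²−y'²−z²)/2L = -0.3829
  γ=atan2(-0.5718,0.0305)=-1.5175;  ψ=arccos(-0.6686)=2.3031;  θ1=γ+ψ≈0.7856
arm 2 (φ=120.0°): x'=-0.1389, y'=0.0000
  e−x'=0.2389;  (l²−L²−(e−x')²−y'²−z²)/2L = -0.5218
  θ2 = atan2(B,A) + arccos(C/0.6197) = 1.3968
φ3=240.0° → target in arm frame (0.0694, 0.1203)
  A=0.0306, B=-0.5718, C=(l²−L²−A²−y'²−z²)/(2L)=-0.3829
  √(A²+B²)=0.5726;  θ3 = -1.5174+2.3032 ≈ 0.7859

θ₁ = 0.7856, θ₂ = 1.3968, θ₃ = 0.7859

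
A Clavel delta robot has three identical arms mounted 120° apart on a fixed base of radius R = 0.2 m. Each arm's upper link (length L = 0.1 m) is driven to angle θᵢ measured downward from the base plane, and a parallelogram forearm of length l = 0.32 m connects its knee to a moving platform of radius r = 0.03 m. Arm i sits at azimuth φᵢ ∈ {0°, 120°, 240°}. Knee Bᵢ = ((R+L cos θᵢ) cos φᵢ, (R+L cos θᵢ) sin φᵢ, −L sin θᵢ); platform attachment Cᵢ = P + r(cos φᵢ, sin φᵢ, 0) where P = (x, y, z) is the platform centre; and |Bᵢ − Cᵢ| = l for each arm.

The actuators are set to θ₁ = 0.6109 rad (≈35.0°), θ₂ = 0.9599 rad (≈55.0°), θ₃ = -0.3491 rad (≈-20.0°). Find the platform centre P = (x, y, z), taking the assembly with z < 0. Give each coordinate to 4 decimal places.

(-0.0137, -0.0740, -0.2198)

φ1=0.0°: virtual centre (0.2519, 0.0000, -0.0574), radius l
φ2=120.0°: virtual centre (-0.1137, 0.1969, -0.0819), radius l
φ3=240.0°: virtual centre (-0.1320, -0.2286, 0.0342), radius l
|centre ₂|²−|centre ₁|² = -0.0083;  |centre ₃|²−|centre ₁|² = 0.0041
linear system: -0.7312x+0.3938y = -0.0083−-0.0491z; -0.7678x+-0.4572y = 0.0041−0.1831z
Cramer: x(z) = 0.0035+0.0780z;  y(z) = -0.0148+0.2695z
sphere 1 gives Az²+Bz+C=0 with A=1.0787, B=0.0680, C=-0.0372;  B²−4AC=0.1650;  roots -0.2198, 0.1567;  negative root z = -0.2198
x = -0.0137, y = -0.0740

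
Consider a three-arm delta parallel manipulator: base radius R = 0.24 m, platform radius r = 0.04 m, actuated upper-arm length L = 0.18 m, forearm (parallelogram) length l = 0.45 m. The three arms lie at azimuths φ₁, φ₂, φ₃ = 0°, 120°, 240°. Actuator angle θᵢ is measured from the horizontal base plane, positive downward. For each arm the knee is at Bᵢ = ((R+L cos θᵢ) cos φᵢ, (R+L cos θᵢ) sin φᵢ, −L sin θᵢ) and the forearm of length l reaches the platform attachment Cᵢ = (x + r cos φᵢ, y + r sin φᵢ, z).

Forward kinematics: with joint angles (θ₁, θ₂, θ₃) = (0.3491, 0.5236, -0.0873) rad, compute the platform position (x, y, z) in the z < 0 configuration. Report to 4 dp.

(-0.0114, -0.0561, -0.2950)

centre 1 = (0.3691·cos0.0°, 0.3691·sin0.0°, -0.0616) = (0.3691, 0.0000, -0.0616)
arm 2 at φ=120.0°: e+L cos θ2 = 0.3559;  centre 2 = (-0.1779, 0.3082, -0.0900)
arm 3 at φ=240.0°: e+L cos θ3 = 0.3793;  centre 3 = (-0.1897, -0.3285, 0.0157)
|centre ₂|²−|centre ₁|² = -0.0053;  |centre ₃|²−|centre ₁|² = 0.0041
linear system: -1.0942x+0.6164y = -0.0053−-0.0569z; -1.1176x+-0.6570y = 0.0041−0.1545z
det = 1.4078;  x = 0.0007+0.0411z,  y = -0.0074+0.1652z
sphere 1 gives Az²+Bz+C=0 with A=1.0290, B=0.0904, C=-0.0629;  B²−4AC=0.2671;  roots -0.2950, 0.2072;  negative root z = -0.2950
x = -0.0114, y = -0.0561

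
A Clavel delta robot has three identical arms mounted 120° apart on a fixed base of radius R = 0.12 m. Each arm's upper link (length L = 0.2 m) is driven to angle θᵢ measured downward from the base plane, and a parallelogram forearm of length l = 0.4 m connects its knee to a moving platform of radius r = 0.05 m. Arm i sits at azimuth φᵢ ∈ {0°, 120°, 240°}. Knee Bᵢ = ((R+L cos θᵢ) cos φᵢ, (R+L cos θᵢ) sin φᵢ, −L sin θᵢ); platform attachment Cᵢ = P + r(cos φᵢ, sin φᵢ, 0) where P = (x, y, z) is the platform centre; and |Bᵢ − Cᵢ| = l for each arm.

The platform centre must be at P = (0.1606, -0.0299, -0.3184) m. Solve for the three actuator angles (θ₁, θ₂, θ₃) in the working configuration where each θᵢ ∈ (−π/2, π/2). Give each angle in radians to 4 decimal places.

θ₁ = -0.3492, θ₂ = 0.6978, θ₃ = 0.5236

rotate P by −φ1: (0.1606, -0.0299, -0.3184)
  A=-0.0906, B=-0.3184, C=(l²−L²−A²−y'²−z²)/(2L)=0.0238
  θ1 = atan2(B,A) + arccos(C/0.3310) = -0.3492
rotate P by −φ2: (-0.1062, -0.1241, -0.3184)
  A=0.1762, B=-0.3184, C=(l²−L²−A²−y'²−z²)/(2L)=-0.0696
  γ=atan2(-0.3184,0.1762)=-1.0654;  ψ=arccos(-0.1912)=1.7632;  θ2=γ+ψ≈0.6978
rotate P by −φ3: (-0.0544, 0.1540, -0.3184)
  e−x'=0.1244;  (l²−L²−(e−x')²−y'²−z²)/2L = -0.0515
  γ=atan2(-0.3184,0.1244)=-1.1983;  ψ=arccos(-0.1505)=1.7219;  θ3=γ+ψ≈0.5236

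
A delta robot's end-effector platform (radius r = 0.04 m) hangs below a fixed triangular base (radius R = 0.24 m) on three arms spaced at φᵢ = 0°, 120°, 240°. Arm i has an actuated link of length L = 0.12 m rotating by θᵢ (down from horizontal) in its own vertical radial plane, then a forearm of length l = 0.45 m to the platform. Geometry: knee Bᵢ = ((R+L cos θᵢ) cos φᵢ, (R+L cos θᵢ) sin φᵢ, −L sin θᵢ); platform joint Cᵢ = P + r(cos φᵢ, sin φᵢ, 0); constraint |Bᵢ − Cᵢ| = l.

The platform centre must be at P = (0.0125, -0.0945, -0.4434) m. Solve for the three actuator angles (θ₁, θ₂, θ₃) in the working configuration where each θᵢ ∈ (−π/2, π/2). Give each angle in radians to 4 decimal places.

θ₁ = 0.8726, θ₂ = 1.3966, θ₃ = 0.5236

rotate P by −φ1: (0.0125, -0.0945, -0.4434)
  e−x'=0.1875;  (l²−L²−(e−x')²−y'²−z²)/2L = -0.2191
  √(A²+B²)=0.4814;  θ1 = -1.1707+2.0434 ≈ 0.8726
φ2=120.0° → target in arm frame (-0.0881, 0.0364)
  A cos θ + B sin θ = C:  0.2881·cos θ + -0.4434·sin θ = -0.3868
  θ2 = atan2(B,A) + arccos(C/0.5288) = 1.3966
φ3=240.0° → target in arm frame (0.0756, 0.0581)
  A=0.1244, B=-0.4434, C=(l²−L²−A²−y'²−z²)/(2L)=-0.1140
  θ3 = atan2(B,A) + arccos(C/0.4605) = 0.5236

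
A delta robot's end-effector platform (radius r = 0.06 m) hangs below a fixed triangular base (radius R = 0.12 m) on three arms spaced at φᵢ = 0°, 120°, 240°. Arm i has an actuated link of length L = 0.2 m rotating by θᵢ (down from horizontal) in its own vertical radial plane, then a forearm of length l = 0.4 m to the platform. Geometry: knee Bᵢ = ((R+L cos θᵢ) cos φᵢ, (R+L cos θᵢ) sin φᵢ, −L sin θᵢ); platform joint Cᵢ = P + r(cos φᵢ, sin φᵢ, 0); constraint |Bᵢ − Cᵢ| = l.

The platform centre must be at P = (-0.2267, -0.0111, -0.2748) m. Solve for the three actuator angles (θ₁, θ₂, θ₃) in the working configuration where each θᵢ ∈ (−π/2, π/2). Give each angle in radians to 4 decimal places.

φ1=0.0° → target in arm frame (-0.2267, -0.0111)
  A cos θ + B sin θ = C:  0.2867·cos θ + -0.2748·sin θ = -0.0946
  θ1 = atan2(B,A) + arccos(C/0.3971) = 1.0471
rotate P by −φ2: (0.1037, 0.2019, -0.2748)
  A=-0.0437, B=-0.2748, C=(l²−L²−A²−y'²−z²)/(2L)=0.0045
  θ2 = atan2(B,A) + arccos(C/0.2783) = -0.1742
arm 3 (φ=240.0°): x'=0.1230, y'=-0.1908
  A=-0.0630, B=-0.2748, C=(l²−L²−A²−y'²−z²)/(2L)=0.0103
  γ=atan2(-0.2748,-0.0630)=-1.7960;  ψ=arccos(0.0366)=1.5342;  θ3=γ+ψ≈-0.2618

θ₁ = 1.0471, θ₂ = -0.1742, θ₃ = -0.2618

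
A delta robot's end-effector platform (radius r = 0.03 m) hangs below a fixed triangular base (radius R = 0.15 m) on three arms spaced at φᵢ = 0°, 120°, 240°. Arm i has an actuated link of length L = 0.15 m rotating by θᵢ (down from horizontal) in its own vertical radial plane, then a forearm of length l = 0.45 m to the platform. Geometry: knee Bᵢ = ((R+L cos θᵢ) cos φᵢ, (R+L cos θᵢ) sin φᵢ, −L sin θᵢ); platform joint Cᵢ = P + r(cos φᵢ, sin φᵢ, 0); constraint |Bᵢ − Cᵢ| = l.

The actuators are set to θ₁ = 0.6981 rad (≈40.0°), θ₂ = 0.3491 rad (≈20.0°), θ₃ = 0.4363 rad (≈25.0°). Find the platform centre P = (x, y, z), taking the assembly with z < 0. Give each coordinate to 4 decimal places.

arm 1 at φ=0.0°: ρ1 = 0.2349;  O1 = (0.2349, 0.0000, -0.0964)
φ2=120.0°: virtual centre (-0.1305, 0.2260, -0.0513), radius l
O3 = (0.2559·cos240.0°, 0.2559·sin240.0°, -0.0634) = (-0.1280, -0.2217, -0.0634)
|O₂|²−|O₁|² = 0.0063;  |O₃|²−|O₁|² = 0.0050
plane₁₂: -0.7308x+0.4520y+0.0902z = 0.0063
Cramer: x(z) = -0.0077+0.1071z;  y(z) = 0.0013-0.0264z
sphere 1 gives Az²+Bz+C=0 with A=1.0122, B=0.1408, C=-0.1343;  B²−4AC=0.5636;  roots -0.4404, 0.3013;  negative root z = -0.4404
x = -0.0549, y = 0.0129

(-0.0549, 0.0129, -0.4404)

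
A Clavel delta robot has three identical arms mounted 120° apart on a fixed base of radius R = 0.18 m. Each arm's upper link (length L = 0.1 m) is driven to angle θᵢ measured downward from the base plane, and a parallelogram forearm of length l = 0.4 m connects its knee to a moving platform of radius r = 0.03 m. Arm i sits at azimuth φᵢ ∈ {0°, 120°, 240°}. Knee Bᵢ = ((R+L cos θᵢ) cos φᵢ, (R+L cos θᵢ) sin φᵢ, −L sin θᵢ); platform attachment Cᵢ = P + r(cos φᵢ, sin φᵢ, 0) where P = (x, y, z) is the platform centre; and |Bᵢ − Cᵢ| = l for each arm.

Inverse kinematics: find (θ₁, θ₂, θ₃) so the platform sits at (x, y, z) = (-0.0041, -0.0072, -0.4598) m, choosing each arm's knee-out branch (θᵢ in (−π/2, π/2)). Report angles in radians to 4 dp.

θ₁ = 1.3963, θ₂ = 1.3970, θ₃ = 1.3092

arm 1 (φ=0.0°): x'=-0.0041, y'=-0.0072
  e−x'=0.1541;  (l²−L²−(e−x')²−y'²−z²)/2L = -0.4261
  γ=atan2(-0.4598,0.1541)=-1.2474;  ψ=arccos(-0.8786)=2.6438;  θ1=γ+ψ≈1.3963
rotate P by −φ2: (-0.0042, 0.0072, -0.4598)
  A=0.1542, B=-0.4598, C=(l²−L²−A²−y'²−z²)/(2L)=-0.4262
  θ2 = atan2(B,A) + arccos(C/0.4850) = 1.3970
arm 3 (φ=240.0°): x'=0.0083, y'=0.0000
  A=0.1417, B=-0.4598, C=(l²−L²−A²−y'²−z²)/(2L)=-0.4075
  √(A²+B²)=0.4811;  θ3 = -1.2718+2.5810 ≈ 1.3092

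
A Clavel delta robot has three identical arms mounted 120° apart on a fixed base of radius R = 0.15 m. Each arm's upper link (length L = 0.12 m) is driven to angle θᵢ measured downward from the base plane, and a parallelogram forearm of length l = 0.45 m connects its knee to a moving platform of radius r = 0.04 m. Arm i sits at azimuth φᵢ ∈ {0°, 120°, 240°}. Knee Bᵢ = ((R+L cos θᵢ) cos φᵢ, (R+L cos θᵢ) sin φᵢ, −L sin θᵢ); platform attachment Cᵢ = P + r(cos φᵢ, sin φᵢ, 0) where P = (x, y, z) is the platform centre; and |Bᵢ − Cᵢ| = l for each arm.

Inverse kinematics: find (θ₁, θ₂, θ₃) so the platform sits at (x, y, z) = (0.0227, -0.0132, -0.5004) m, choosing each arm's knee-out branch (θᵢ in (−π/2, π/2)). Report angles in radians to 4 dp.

φ1=0.0° → target in arm frame (0.0227, -0.0132)
  e−x'=0.0873;  (l²−L²−(e−x')²−y'²−z²)/2L = -0.2921
  θ1 = atan2(B,A) + arccos(C/0.5080) = 0.7853
φ2=120.0° → target in arm frame (-0.0228, -0.0131)
  e−x'=0.1328;  (l²−L²−(e−x')²−y'²−z²)/2L = -0.3338
  √(A²+B²)=0.5177;  θ2 = -1.3114+2.2714 ≈ 0.9600
φ3=240.0° → target in arm frame (0.0001, 0.0263)
  A cos θ + B sin θ = C:  0.1099·cos θ + -0.5004·sin θ = -0.3128
  √(A²+B²)=0.5123;  θ3 = -1.3546+2.2275 ≈ 0.8730

θ₁ = 0.7853, θ₂ = 0.9600, θ₃ = 0.8730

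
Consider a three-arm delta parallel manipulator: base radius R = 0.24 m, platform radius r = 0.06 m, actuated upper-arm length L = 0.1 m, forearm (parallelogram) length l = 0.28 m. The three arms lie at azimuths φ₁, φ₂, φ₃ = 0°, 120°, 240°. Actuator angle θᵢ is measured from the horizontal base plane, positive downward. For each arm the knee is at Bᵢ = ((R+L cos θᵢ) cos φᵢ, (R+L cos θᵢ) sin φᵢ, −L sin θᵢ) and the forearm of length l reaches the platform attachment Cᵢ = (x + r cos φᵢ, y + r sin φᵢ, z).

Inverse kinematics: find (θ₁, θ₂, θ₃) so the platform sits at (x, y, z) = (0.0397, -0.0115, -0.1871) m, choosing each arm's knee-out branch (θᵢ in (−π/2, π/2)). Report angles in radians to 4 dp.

arm 1 (φ=0.0°): x'=0.0397, y'=-0.0115
  A cos θ + B sin θ = C:  0.1403·cos θ + -0.1871·sin θ = 0.0679
  γ=atan2(-0.1871,0.1403)=-0.9274;  ψ=arccos(0.2903)=1.2763;  θ1=γ+ψ≈0.3489
rotate P by −φ2: (-0.0298, -0.0286, -0.1871)
  A cos θ + B sin θ = C:  0.2098·cos θ + -0.1871·sin θ = -0.0572
  θ2 = atan2(B,A) + arccos(C/0.2811) = 1.0476
φ3=240.0° → target in arm frame (-0.0099, 0.0401)
  e−x'=0.1899;  (l²−L²−(e−x')²−y'²−z²)/2L = -0.0214
  γ=atan2(-0.1871,0.1899)=-0.7780;  ψ=arccos(-0.0802)=1.6511;  θ3=γ+ψ≈0.8731

θ₁ = 0.3489, θ₂ = 1.0476, θ₃ = 0.8731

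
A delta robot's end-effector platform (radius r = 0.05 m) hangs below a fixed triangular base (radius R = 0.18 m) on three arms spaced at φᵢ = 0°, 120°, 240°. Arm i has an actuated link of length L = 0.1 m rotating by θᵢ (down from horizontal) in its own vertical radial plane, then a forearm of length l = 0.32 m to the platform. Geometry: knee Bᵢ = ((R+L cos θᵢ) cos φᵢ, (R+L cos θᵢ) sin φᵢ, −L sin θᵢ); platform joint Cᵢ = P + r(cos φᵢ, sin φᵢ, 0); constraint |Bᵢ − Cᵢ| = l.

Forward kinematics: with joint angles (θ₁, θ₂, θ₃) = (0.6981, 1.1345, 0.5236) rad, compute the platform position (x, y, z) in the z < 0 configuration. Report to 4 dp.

centre 1 = (0.2066·cos0.0°, 0.2066·sin0.0°, -0.0643) = (0.2066, 0.0000, -0.0643)
φ2=120.0°: virtual centre (-0.0861, 0.1492, -0.0906), radius l
centre 3 = (0.2166·cos240.0°, 0.2166·sin240.0°, -0.0500) = (-0.1083, -0.1876, -0.0500)
subtract pairs → two planes through P
[-0.5855 0.2984 -0.0527]·P = -0.0089;  [-0.6298 -0.3752 0.0286]·P = 0.0026
det = 0.4076;  x = 0.0063+-0.0276z,  y = -0.0175+0.1225z
quadratic in z: (1.0158)z²+(0.1353)z+(-0.0578)=0, √Δ=0.5033 → z ∈ {-0.3144, 0.1811}; z = -0.3144 (taking z<0)
x = 0.0150, y = -0.0560

(0.0150, -0.0560, -0.3144)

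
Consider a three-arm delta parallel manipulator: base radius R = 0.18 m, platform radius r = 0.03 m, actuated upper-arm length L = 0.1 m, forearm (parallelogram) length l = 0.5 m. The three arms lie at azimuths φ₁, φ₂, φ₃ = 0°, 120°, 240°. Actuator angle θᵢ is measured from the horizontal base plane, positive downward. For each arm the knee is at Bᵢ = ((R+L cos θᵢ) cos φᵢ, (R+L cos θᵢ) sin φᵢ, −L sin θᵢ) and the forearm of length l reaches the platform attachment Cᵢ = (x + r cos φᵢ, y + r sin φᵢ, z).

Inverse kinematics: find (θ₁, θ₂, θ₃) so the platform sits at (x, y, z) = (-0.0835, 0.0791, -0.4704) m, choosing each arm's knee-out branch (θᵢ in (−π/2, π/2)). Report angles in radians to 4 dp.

θ₁ = 0.8727, θ₂ = -0.0867, θ₃ = 0.6111

arm 1 (φ=0.0°): x'=-0.0835, y'=0.0791
  e−x'=0.2335;  (l²−L²−(e−x')²−y'²−z²)/2L = -0.2103
  θ1 = atan2(B,A) + arccos(C/0.5252) = 0.8727
φ2=120.0° → target in arm frame (0.1103, 0.0328)
  A=0.0397, B=-0.4704, C=(l²−L²−A²−y'²−z²)/(2L)=0.0804
  θ2 = atan2(B,A) + arccos(C/0.4721) = -0.0867
φ3=240.0° → target in arm frame (-0.0268, -0.1119)
  A cos θ + B sin θ = C:  0.1768·cos θ + -0.4704·sin θ = -0.1252
  √(A²+B²)=0.5025;  θ3 = -1.2114+1.8225 ≈ 0.6111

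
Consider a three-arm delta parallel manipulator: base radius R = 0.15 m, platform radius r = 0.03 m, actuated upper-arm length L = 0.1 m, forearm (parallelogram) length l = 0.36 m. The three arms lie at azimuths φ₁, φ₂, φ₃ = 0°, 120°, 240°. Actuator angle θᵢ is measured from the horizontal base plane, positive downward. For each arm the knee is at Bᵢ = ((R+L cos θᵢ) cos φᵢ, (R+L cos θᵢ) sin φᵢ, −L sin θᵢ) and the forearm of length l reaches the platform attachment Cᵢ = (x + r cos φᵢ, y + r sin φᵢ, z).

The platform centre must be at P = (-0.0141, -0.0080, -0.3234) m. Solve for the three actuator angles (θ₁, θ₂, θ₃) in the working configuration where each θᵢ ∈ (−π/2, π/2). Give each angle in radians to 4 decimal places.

rotate P by −φ1: (-0.0141, -0.0080, -0.3234)
  A cos θ + B sin θ = C:  0.1341·cos θ + -0.3234·sin θ = -0.0152
  √(A²+B²)=0.3501;  θ1 = -1.1777+1.6141 ≈ 0.4364
arm 2 (φ=120.0°): x'=0.0001, y'=0.0162
  A cos θ + B sin θ = C:  0.1199·cos θ + -0.3234·sin θ = 0.0019
  θ2 = atan2(B,A) + arccos(C/0.3449) = 0.3495
rotate P by −φ3: (0.0140, -0.0082, -0.3234)
  A=0.1060, B=-0.3234, C=(l²−L²−A²−y'²−z²)/(2L)=0.0185
  γ=atan2(-0.3234,0.1060)=-1.2540;  ψ=arccos(0.0544)=1.5163;  θ3=γ+ψ≈0.2623

θ₁ = 0.4364, θ₂ = 0.3495, θ₃ = 0.2623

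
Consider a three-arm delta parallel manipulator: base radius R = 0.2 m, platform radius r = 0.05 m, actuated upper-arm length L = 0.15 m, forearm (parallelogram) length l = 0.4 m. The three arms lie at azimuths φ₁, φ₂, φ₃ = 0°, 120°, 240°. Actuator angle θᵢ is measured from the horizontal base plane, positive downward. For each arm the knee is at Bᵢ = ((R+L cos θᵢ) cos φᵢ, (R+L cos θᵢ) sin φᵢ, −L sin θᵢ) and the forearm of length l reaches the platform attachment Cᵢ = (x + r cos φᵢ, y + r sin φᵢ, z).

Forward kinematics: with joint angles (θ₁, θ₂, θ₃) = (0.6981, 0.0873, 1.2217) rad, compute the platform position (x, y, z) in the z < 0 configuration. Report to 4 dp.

φ1=0.0°: virtual centre (0.2649, 0.0000, -0.0964), radius l
centre 2 = (0.2994·cos120.0°, 0.2994·sin120.0°, -0.0131) = (-0.1497, 0.2593, -0.0131)
centre 3 = (0.2013·cos240.0°, 0.2013·sin240.0°, -0.1410) = (-0.1007, -0.1743, -0.1410)
eliminate P² terms by subtracting sphere 1 from 2 and 3
linear system: -0.8292x+0.5186y = 0.0104−0.1667z; -0.7311x+-0.3487y = -0.0191−-0.0891z
det = 0.6683;  x = 0.0094+0.0178z,  y = 0.0350+-0.2929z
sphere 1 gives Az²+Bz+C=0 with A=1.0861, B=0.1632, C=-0.0842;  B²−4AC=0.3924;  roots -0.3635, 0.2133;  negative root z = -0.3635
x = 0.0029, y = 0.1415

(0.0029, 0.1415, -0.3635)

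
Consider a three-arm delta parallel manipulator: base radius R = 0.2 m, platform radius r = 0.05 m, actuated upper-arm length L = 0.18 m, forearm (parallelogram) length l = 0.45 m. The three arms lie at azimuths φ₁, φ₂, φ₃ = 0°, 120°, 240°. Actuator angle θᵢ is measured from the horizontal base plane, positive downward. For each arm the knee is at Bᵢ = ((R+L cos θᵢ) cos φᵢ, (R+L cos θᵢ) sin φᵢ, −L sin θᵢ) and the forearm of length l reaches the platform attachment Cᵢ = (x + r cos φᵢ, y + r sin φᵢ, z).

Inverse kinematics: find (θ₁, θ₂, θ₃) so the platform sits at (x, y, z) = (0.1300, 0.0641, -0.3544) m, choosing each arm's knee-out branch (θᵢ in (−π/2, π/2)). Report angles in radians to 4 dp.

rotate P by −φ1: (0.1300, 0.0641, -0.3544)
  A cos θ + B sin θ = C:  0.0200·cos θ + -0.3544·sin θ = 0.1111
  θ1 = atan2(B,A) + arccos(C/0.3550) = -0.2619
arm 2 (φ=120.0°): x'=-0.0095, y'=-0.1446
  e−x'=0.1595;  (l²−L²−(e−x')²−y'²−z²)/2L = -0.0052
  θ2 = atan2(B,A) + arccos(C/0.3886) = 0.4361
φ3=240.0° → target in arm frame (-0.1205, 0.0805)
  e−x'=0.2705;  (l²−L²−(e−x')²−y'²−z²)/2L = -0.0977
  √(A²+B²)=0.4458;  θ3 = -0.9188+1.7917 ≈ 0.8728

θ₁ = -0.2619, θ₂ = 0.4361, θ₃ = 0.8728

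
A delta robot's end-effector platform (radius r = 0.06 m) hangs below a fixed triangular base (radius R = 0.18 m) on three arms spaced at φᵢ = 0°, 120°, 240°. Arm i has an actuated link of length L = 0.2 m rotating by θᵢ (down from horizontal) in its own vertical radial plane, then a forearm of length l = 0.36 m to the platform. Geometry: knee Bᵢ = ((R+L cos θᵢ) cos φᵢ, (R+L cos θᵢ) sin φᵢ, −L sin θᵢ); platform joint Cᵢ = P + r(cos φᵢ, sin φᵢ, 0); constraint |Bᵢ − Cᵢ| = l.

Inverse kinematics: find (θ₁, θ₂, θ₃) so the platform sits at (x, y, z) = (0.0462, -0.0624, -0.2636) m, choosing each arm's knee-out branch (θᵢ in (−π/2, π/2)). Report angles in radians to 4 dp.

arm 1 (φ=0.0°): x'=0.0462, y'=-0.0624
  e−x'=0.0738;  (l²−L²−(e−x')²−y'²−z²)/2L = 0.0269
  θ1 = atan2(B,A) + arccos(C/0.2737) = 0.1744
rotate P by −φ2: (-0.0771, -0.0088, -0.2636)
  e−x'=0.1971;  (l²−L²−(e−x')²−y'²−z²)/2L = -0.0471
  θ2 = atan2(B,A) + arccos(C/0.3292) = 0.7856
φ3=240.0° → target in arm frame (0.0309, 0.0712)
  A cos θ + B sin θ = C:  0.0891·cos θ + -0.2636·sin θ = 0.0178
  θ3 = atan2(B,A) + arccos(C/0.2782) = 0.2619

θ₁ = 0.1744, θ₂ = 0.7856, θ₃ = 0.2619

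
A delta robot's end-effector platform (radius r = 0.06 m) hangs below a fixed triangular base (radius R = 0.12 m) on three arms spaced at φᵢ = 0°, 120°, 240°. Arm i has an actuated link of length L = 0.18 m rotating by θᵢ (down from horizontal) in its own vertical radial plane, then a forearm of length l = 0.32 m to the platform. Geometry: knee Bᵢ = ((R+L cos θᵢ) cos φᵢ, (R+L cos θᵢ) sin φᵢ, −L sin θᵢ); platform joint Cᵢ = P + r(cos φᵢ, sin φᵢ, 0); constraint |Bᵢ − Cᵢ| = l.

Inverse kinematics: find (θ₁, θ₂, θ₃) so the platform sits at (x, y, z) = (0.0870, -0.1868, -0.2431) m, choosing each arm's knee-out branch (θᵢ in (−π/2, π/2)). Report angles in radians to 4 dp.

θ₁ = 0.1740, θ₂ = 1.3088, θ₃ = -0.0001

φ1=0.0° → target in arm frame (0.0870, -0.1868)
  e−x'=-0.0270;  (l²−L²−(e−x')²−y'²−z²)/2L = -0.0687
  √(A²+B²)=0.2446;  θ1 = -1.6814+1.8554 ≈ 0.1740
φ2=120.0° → target in arm frame (-0.2053, 0.0181)
  A=0.2653, B=-0.2431, C=(l²−L²−A²−y'²−z²)/(2L)=-0.1661
  √(A²+B²)=0.3598;  θ2 = -0.7418+2.0506 ≈ 1.3088
arm 3 (φ=240.0°): x'=0.1183, y'=0.1687
  e−x'=-0.0583;  (l²−L²−(e−x')²−y'²−z²)/2L = -0.0582
  √(A²+B²)=0.2500;  θ3 = -1.8061+1.8059 ≈ -0.0001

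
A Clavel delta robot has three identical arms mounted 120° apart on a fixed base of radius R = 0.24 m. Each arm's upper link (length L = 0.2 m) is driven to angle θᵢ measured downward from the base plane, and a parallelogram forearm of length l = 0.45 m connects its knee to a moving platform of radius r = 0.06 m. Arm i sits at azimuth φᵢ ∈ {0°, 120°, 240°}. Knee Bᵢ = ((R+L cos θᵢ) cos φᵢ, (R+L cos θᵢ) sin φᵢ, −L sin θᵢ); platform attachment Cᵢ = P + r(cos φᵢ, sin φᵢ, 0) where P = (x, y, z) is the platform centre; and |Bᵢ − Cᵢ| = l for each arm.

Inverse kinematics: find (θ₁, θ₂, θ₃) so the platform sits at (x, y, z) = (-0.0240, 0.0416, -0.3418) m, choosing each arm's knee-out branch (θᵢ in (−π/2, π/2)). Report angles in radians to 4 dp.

θ₁ = 0.5235, θ₂ = 0.1745, θ₃ = 0.5236

rotate P by −φ1: (-0.0240, 0.0416, -0.3418)
  A cos θ + B sin θ = C:  0.2040·cos θ + -0.3418·sin θ = 0.0058
  √(A²+B²)=0.3980;  θ1 = -1.0327+1.5562 ≈ 0.5235
φ2=120.0° → target in arm frame (0.0480, 0.0000)
  e−x'=0.1320;  (l²−L²−(e−x')²−y'²−z²)/2L = 0.0706
  θ2 = atan2(B,A) + arccos(C/0.3664) = 0.1745
rotate P by −φ3: (-0.0240, -0.0416, -0.3418)
  A=0.2040, B=-0.3418, C=(l²−L²−A²−y'²−z²)/(2L)=0.0058
  √(A²+B²)=0.3981;  θ3 = -1.0326+1.5562 ≈ 0.5236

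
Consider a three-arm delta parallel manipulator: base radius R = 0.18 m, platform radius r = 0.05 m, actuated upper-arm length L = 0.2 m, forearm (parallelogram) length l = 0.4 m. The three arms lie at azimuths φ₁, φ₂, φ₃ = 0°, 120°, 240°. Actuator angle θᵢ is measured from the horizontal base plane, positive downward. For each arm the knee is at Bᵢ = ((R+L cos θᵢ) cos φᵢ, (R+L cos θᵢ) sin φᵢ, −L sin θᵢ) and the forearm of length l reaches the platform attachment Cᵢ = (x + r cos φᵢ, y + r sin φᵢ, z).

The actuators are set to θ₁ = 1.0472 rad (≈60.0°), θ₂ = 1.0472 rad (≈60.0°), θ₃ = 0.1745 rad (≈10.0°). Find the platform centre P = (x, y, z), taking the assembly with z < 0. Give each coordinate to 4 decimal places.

(-0.0761, -0.1317, -0.3945)

O1 = (0.2300·cos0.0°, 0.2300·sin0.0°, -0.1732) = (0.2300, 0.0000, -0.1732)
arm 2 at φ=120.0°: ρ2 = 0.2300;  O2 = (-0.1150, 0.1992, -0.1732)
arm 3 at φ=240.0°: ρ3 = 0.3270;  O3 = (-0.1635, -0.2832, -0.0347)
subtract pairs → two planes through P
plane₁₂: -0.6900x+0.3984y+0.0000z = 0.0000
det = 0.7043;  x = -0.0143+0.1567z,  y = -0.0247+0.2714z
quadratic in z: (1.0982)z²+(0.2565)z+(-0.0697)=0, √Δ=0.6100 → z ∈ {-0.3945, 0.1609}; z = -0.3945 (taking z<0)
x = -0.0761, y = -0.1317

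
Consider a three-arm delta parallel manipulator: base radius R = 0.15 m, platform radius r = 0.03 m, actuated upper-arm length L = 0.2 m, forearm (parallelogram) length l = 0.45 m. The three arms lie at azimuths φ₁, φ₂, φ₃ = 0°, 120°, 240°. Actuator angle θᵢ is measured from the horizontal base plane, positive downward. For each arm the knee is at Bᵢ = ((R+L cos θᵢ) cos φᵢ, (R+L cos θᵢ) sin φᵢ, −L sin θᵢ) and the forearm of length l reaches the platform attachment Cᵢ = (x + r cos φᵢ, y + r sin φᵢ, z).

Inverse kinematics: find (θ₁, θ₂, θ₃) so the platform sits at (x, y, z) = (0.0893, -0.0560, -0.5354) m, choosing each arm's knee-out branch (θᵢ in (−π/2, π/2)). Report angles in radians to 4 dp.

φ1=0.0° → target in arm frame (0.0893, -0.0560)
  A=0.0307, B=-0.5354, C=(l²−L²−A²−y'²−z²)/(2L)=-0.3206
  θ1 = atan2(B,A) + arccos(C/0.5363) = 0.6980
arm 2 (φ=120.0°): x'=-0.0931, y'=-0.0493
  e−x'=0.2131;  (l²−L²−(e−x')²−y'²−z²)/2L = -0.4300
  √(A²+B²)=0.5763;  θ2 = -1.1919+2.4132 ≈ 1.2213
arm 3 (φ=240.0°): x'=0.0038, y'=0.1053
  A=0.1162, B=-0.5354, C=(l²−L²−A²−y'²−z²)/(2L)=-0.3719
  γ=atan2(-0.5354,0.1162)=-1.3572;  ψ=arccos(-0.6787)=2.3168;  θ3=γ+ψ≈0.9597

θ₁ = 0.6980, θ₂ = 1.2213, θ₃ = 0.9597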